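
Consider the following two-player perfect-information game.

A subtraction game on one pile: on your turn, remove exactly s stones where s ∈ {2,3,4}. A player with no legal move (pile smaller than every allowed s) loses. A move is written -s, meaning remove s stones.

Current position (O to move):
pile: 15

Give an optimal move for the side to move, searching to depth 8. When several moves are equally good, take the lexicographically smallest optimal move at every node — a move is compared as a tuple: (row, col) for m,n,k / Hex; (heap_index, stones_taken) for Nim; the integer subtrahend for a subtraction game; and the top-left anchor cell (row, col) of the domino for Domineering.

[15] O move#1: -2:+1/13*, -3:+1/12, -4:-1/11
[13] X move#2: -2:-1/11*, -3:-1/10, -4:-1/9
[11] O move#3: -2:-1/9, -3:-1/8, -4:+1/7*
[7] X move#4: -2:-1/5*, -3:-1/4, -4:-1/3
[5] O move#5: -2:-1/3, -3:-1/2, -4:+1/1*
[1] end (terminal -1, X#6); searched 15 to 8

O's best at [15]: -2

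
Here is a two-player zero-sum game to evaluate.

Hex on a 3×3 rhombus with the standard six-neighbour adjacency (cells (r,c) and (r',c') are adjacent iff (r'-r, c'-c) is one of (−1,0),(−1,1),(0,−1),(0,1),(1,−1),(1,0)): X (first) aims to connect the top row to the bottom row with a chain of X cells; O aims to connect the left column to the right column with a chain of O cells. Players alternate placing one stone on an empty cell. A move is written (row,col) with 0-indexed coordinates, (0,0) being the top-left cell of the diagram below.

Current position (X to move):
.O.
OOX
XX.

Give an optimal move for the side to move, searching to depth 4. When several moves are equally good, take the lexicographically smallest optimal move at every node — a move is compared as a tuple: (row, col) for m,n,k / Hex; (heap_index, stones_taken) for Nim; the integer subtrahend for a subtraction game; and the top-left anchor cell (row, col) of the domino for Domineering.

p1 X@[.O./OOX/XX.]: (0,0)[XO./OOX/XX.]-1 (0,2)[.OX/OOX/XX.]+1* (2,2)[.O./OOX/XXX]-1
p2 O@[.OX/OOX/XX.] terminal -1; root [.O./OOX/XX.] d4

X's best at [.O./OOX/XX.]: (0,2)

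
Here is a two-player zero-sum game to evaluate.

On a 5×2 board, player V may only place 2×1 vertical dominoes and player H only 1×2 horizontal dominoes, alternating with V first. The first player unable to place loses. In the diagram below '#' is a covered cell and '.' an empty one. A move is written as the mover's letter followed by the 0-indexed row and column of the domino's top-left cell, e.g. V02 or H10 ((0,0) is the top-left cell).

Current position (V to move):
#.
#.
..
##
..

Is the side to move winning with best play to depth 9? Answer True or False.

p1 V@[#./#./../##/..]: V01[##/##/../##/..]-1* V11[#./##/.#/##/..]-1
p2 H@[##/##/../##/..]: H20[##/##/##/##/..]+1* H40[##/##/../##/##]+1
p3 V@[##/##/##/##/..] terminal -1; root [#./#./../##/..] d9

V winning at [#./#./../##/..]: False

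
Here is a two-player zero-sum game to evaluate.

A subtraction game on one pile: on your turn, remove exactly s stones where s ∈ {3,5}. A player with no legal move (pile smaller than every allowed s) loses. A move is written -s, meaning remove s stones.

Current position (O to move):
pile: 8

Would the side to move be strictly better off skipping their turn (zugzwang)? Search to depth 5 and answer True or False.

zugzwang(8, O) = True

p1 O@[8]: -3[5]-1* -5[3]-1
p2 X@[5]: -3[2]+1* -5[0]+1
p3 O@[2] terminal -1; root [8] d5
pass branch (X moves first from the same position):
  | p1 X@[8]: -3[5]-1* -5[3]-1
  | p2 O@[5]: -3[2]+1* -5[0]+1
  | p3 X@[2] terminal -1; root [8] d5
O moving scores -1; O passing scores +1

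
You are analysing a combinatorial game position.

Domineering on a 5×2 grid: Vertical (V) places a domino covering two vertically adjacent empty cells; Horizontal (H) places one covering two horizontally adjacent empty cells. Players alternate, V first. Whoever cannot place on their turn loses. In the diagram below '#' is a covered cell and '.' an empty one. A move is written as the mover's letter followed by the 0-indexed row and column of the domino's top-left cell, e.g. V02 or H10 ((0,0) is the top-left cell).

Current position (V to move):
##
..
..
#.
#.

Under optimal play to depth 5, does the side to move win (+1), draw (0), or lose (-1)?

value(##/../../#./#., V) = +1

p1 V@[##/../../#./#.]: V10[##/#./#./#./#.]+1* V11[##/.#/.#/#./#.]+1 V21[##/../.#/##/#.]-1 V31[##/../../##/##]-1
p2 H@[##/#./#./#./#.] terminal -1; root [##/../../#./#.] d5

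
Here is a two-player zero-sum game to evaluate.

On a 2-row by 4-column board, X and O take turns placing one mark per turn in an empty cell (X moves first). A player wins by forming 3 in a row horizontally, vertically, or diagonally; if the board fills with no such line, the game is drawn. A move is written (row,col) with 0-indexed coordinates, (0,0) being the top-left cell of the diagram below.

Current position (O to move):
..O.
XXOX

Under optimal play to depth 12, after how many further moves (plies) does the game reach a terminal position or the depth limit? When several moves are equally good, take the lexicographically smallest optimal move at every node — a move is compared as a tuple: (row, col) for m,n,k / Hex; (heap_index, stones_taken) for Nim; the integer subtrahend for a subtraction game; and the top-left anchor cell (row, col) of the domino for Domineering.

ply 1, O at ..O./XXOX | (0,0)=+0→O.O./XXOX; (0,1)=+1→.OO./XXOX*; (0,3)=+0→..OO/XXOX
ply 2, X at .OO./XXOX | (0,0)=-1→XOO./XXOX*; (0,3)=-1→.OOX/XXOX
ply 3, O at XOO./XXOX | (0,3)=+1→XOOO/XXOX*
ply 4: XOOO/XXOX is terminal -1 (X); from ..O./XXOX depth 12

PV length from [..O./XXOX]: 3 plies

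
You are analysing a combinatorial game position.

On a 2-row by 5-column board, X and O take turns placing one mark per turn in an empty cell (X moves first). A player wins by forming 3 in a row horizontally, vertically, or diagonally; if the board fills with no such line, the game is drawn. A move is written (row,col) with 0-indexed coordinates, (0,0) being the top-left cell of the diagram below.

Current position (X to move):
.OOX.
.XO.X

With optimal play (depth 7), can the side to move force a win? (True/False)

ply 1, X at .OOX./.XO.X | (0,0)=+0→XOOX./.XO.X*; (0,4)=-1→.OOXX/.XO.X; (1,0)=-1→.OOX./XXO.X; (1,3)=-1→.OOX./.XOXX
ply 2, O at XOOX./.XO.X | (0,4)=+0→XOOXO/.XO.X*; (1,0)=+0→XOOX./OXO.X; (1,3)=+0→XOOX./.XOOX
ply 3, X at XOOXO/.XO.X | (1,0)=+0→XOOXO/XXO.X*; (1,3)=+0→XOOXO/.XOXX
ply 4, O at XOOXO/XXO.X | (1,3)=+0→XOOXO/XXOOX*
ply 5: XOOXO/XXOOX is terminal +0 (X); from .OOX./.XO.X depth 7

X winning at [.OOX./.XO.X]: False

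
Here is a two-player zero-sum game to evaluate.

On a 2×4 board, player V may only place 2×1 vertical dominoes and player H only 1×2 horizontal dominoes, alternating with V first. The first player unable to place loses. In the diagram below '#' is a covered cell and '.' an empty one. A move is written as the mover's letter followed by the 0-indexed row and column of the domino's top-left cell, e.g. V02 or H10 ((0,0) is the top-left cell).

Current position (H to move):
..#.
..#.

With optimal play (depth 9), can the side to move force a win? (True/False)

ply 1, H at ..#./..#. | H00=+1→###./..#.*; H10=+1→..#./###.
ply 2, V at ###./..#. | V03=-1→####/..##*
ply 3, H at ####/..## | H10=+1→####/####*
ply 4: ####/#### is terminal -1 (V); from ..#./..#. depth 9

H winning at [..#./..#.]: True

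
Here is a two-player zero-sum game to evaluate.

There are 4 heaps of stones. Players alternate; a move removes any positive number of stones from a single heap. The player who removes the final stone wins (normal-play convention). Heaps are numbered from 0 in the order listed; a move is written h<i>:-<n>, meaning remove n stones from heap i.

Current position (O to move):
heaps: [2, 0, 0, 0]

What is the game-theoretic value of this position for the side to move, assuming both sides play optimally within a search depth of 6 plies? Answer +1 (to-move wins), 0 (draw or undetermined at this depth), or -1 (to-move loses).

value((2,0,0,0), O) = +1

p1 O@[(2,0,0,0)]: h0:-1[(1,0,0,0)]-1 h0:-2[(0,0,0,0)]+1*
p2 X@[(0,0,0,0)] terminal -1; root [(2,0,0,0)] d6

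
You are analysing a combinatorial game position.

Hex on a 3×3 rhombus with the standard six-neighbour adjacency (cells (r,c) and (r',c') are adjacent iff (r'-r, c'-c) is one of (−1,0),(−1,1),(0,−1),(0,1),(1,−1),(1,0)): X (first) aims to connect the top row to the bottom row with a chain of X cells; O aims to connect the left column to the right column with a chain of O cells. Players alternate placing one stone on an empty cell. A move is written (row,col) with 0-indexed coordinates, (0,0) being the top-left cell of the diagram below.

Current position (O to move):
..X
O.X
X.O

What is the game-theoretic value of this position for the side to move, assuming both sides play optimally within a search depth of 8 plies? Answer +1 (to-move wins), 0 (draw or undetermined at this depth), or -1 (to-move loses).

value(..X/O.X/X.O, O) = -1

[..X/O.X/X.O] O move#1: (0,0):-1/O.X/O.X/X.O*, (0,1):-1/.OX/O.X/X.O, (1,1):-1/..X/OOX/X.O, (2,1):-1/..X/O.X/XOO
[O.X/O.X/X.O] X move#2: (0,1):+1/OXX/O.X/X.O*, (1,1):+1/O.X/OXX/X.O, (2,1):+1/O.X/O.X/XXO
[OXX/O.X/X.O] O move#3: (1,1):-1/OXX/OOX/X.O*, (2,1):-1/OXX/O.X/XOO
[OXX/OOX/X.O] X move#4: (2,1):+1/OXX/OOX/XXO*
[OXX/OOX/XXO] end (terminal -1, O#5); searched ..X/O.X/X.O to 8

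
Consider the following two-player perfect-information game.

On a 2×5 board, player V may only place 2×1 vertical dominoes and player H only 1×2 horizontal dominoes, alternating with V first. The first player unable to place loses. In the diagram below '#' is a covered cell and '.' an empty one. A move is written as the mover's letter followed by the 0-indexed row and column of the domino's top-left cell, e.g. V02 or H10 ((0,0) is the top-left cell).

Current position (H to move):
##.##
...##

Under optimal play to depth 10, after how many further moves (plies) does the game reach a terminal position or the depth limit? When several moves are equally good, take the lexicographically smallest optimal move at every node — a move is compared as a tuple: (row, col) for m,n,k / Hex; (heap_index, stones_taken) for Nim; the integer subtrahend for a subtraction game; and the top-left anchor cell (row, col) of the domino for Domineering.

p1 H@[##.##/...##]: H10[##.##/##.##]-1 H11[##.##/.####]+1*
p2 V@[##.##/.####] terminal -1; root [##.##/...##] d10

PV length from [##.##/...##]: 1 ply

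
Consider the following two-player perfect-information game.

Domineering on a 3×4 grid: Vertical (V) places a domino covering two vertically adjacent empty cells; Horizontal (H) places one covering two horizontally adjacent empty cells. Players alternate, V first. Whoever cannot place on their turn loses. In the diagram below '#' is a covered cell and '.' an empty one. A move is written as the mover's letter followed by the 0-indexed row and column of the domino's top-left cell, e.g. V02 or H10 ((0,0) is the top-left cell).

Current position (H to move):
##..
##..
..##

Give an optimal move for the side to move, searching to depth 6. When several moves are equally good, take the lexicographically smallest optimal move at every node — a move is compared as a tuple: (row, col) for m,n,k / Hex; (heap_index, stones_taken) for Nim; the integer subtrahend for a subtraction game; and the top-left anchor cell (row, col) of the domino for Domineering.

H's best at [##../##../..##]: H02

[##../##../..##] H move#1: H02:+1/####/##../..##*, H12:+1/##../####/..##, H20:-1/##../##../####
[####/##../..##] end (terminal -1, V#2); searched ##../##../..## to 6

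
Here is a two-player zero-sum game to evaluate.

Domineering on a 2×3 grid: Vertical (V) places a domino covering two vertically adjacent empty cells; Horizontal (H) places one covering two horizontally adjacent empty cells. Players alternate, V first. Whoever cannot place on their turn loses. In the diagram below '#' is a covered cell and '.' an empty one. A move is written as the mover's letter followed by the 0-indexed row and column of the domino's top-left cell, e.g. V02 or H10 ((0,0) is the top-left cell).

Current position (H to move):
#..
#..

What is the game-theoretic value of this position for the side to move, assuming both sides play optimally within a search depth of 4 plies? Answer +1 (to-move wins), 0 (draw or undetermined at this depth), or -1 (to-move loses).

[#../#..] H move#1: H01:+1/###/#..*, H11:+1/#../###
[###/#..] end (terminal -1, V#2); searched #../#.. to 4

value(#../#.., H) = +1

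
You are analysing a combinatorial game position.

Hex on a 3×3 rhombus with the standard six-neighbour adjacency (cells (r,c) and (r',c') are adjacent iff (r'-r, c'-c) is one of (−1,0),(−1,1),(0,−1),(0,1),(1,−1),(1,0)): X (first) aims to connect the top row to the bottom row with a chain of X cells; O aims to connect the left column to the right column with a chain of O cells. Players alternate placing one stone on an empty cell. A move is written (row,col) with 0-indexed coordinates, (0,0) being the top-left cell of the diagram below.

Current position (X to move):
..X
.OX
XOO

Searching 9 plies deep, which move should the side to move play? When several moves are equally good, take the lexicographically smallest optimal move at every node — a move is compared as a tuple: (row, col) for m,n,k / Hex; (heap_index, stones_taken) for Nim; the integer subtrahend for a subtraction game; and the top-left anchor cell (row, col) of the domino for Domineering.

X's best at [..X/.OX/XOO]: (1,0)

[..X/.OX/XOO] X move#1: (0,0):-1/X.X/.OX/XOO, (0,1):-1/.XX/.OX/XOO, (1,0):+1/..X/XOX/XOO*
[..X/XOX/XOO] O move#2: (0,0):-1/O.X/XOX/XOO*, (0,1):-1/.OX/XOX/XOO
[O.X/XOX/XOO] X move#3: (0,1):+1/OXX/XOX/XOO*
[OXX/XOX/XOO] end (terminal -1, O#4); searched ..X/.OX/XOO to 9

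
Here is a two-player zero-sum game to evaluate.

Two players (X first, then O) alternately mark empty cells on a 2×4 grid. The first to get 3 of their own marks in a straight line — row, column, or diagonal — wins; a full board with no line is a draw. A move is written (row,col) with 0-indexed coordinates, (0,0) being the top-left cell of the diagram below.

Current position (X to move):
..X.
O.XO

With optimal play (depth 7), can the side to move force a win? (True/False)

X winning at [..X./O.XO]: True

[..X./O.XO] X move#1: (0,0):+0/X.X./O.XO, (0,1):+1/.XX./O.XO*, (0,3):+0/..XX/O.XO, (1,1):+0/..X./OXXO
[.XX./O.XO] O move#2: (0,0):-1/OXX./O.XO*, (0,3):-1/.XXO/O.XO, (1,1):-1/.XX./OOXO
[OXX./O.XO] X move#3: (0,3):+1/OXXX/O.XO*, (1,1):+0/OXX./OXXO
[OXXX/O.XO] end (terminal -1, O#4); searched ..X./O.XO to 7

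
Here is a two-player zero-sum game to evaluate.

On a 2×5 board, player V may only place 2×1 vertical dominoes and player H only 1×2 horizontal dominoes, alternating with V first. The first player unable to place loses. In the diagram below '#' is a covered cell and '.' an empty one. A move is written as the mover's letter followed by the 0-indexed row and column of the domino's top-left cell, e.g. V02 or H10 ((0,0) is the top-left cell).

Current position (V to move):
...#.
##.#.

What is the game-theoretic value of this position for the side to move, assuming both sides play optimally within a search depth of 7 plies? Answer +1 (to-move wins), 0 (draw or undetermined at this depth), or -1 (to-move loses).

[...#./##.#.] V move#1: V02:+1/..##./####.*, V04:-1/...##/##.##
[..##./####.] H move#2: H00:-1/####./####.*
[####./####.] V move#3: V04:+1/#####/#####*
[#####/#####] end (terminal -1, H#4); searched ...#./##.#. to 7

value(...#./##.#., V) = +1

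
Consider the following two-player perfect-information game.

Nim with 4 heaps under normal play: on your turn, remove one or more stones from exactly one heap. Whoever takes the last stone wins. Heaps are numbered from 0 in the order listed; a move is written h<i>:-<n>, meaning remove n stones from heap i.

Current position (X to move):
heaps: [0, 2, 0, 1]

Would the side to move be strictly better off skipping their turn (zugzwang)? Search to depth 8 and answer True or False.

zugzwang((0,2,0,1), X) = False

ply 1, X at (0,2,0,1) | h1:-1=+1→(0,1,0,1)*; h1:-2=-1→(0,0,0,1); h3:-1=-1→(0,2,0,0)
ply 2, O at (0,1,0,1) | h1:-1=-1→(0,0,0,1)*; h3:-1=-1→(0,1,0,0)
ply 3, X at (0,0,0,1) | h3:-1=+1→(0,0,0,0)*
ply 4: (0,0,0,0) is terminal -1 (O); from (0,2,0,1) depth 8
if X skipped the turn, O would face:
~ ply 1, O at (0,2,0,1) | h1:-1=+1→(0,1,0,1)*; h1:-2=-1→(0,0,0,1); h3:-1=-1→(0,2,0,0)
~ ply 2, X at (0,1,0,1) | h1:-1=-1→(0,0,0,1)*; h3:-1=-1→(0,1,0,0)
~ ply 3, O at (0,0,0,1) | h3:-1=+1→(0,0,0,0)*
~ ply 4: (0,0,0,0) is terminal -1 (X); from (0,2,0,1) depth 8
compare (X): move=+1 vs pass=-1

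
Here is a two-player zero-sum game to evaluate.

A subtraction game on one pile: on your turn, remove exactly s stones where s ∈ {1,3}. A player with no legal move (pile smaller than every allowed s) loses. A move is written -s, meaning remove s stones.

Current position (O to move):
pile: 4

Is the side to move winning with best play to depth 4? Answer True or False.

p1 O@[4]: -1[3]-1* -3[1]-1
p2 X@[3]: -1[2]+1* -3[0]+1
p3 O@[2]: -1[1]-1*
p4 X@[1]: -1[0]+1*
p5 O@[0] terminal -1; root [4] d4

O winning at [4]: False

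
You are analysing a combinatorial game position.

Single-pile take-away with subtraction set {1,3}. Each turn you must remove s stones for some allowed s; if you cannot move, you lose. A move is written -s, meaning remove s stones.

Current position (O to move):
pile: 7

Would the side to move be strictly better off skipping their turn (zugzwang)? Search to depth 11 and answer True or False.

[7] O move#1: -1:+1/6*, -3:+1/4
[6] X move#2: -1:-1/5*, -3:-1/3
[5] O move#3: -1:+1/4*, -3:+1/2
[4] X move#4: -1:-1/3*, -3:-1/1
[3] O move#5: -1:+1/2*, -3:+1/0
[2] X move#6: -1:-1/1*
[1] O move#7: -1:+1/0*
[0] end (terminal -1, X#8); searched 7 to 11
if O skipped the turn, X would face:
~ [7] X move#1: -1:+1/6*, -3:+1/4
~ [6] O move#2: -1:-1/5*, -3:-1/3
~ [5] X move#3: -1:+1/4*, -3:+1/2
~ [4] O move#4: -1:-1/3*, -3:-1/1
~ [3] X move#5: -1:+1/2*, -3:+1/0
~ [2] O move#6: -1:-1/1*
~ [1] X move#7: -1:+1/0*
~ [0] end (terminal -1, O#8); searched 7 to 11
compare (O): move=+1 vs pass=-1

zugzwang(7, O) = False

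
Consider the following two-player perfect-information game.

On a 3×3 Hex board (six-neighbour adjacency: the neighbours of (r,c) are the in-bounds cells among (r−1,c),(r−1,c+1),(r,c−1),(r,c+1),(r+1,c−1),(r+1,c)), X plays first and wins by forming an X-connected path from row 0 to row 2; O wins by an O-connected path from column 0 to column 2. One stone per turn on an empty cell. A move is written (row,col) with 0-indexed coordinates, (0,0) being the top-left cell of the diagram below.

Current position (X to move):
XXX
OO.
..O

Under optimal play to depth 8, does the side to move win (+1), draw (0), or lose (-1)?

value(XXX/OO./..O, X) = -1

p1 X@[XXX/OO./..O]: (1,2)[XXX/OOX/..O]-1* (2,0)[XXX/OO./X.O]-1 (2,1)[XXX/OO./.XO]-1
p2 O@[XXX/OOX/..O]: (2,0)[XXX/OOX/O.O]-1 (2,1)[XXX/OOX/.OO]+1*
p3 X@[XXX/OOX/.OO] terminal -1; root [XXX/OO./..O] d8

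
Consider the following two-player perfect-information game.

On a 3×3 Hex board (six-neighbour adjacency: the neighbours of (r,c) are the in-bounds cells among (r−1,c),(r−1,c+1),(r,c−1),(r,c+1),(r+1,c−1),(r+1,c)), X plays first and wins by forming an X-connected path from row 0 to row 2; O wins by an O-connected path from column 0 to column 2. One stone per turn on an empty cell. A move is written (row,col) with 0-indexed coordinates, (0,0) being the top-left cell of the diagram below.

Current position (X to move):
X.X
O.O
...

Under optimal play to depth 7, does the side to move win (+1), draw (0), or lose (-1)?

[X.X/O.O/...] X move#1: (0,1):-1/XXX/O.O/..., (1,1):+1/X.X/OXO/...*, (2,0):-1/X.X/O.O/X.., (2,1):-1/X.X/O.O/.X., (2,2):-1/X.X/O.O/..X
[X.X/OXO/...] O move#2: (0,1):-1/XOX/OXO/...*, (2,0):-1/X.X/OXO/O.., (2,1):-1/X.X/OXO/.O., (2,2):-1/X.X/OXO/..O
[XOX/OXO/...] X move#3: (2,0):+1/XOX/OXO/X..*, (2,1):+1/XOX/OXO/.X., (2,2):+1/XOX/OXO/..X
[XOX/OXO/X..] end (terminal -1, O#4); searched X.X/O.O/... to 7

value(X.X/O.O/..., X) = +1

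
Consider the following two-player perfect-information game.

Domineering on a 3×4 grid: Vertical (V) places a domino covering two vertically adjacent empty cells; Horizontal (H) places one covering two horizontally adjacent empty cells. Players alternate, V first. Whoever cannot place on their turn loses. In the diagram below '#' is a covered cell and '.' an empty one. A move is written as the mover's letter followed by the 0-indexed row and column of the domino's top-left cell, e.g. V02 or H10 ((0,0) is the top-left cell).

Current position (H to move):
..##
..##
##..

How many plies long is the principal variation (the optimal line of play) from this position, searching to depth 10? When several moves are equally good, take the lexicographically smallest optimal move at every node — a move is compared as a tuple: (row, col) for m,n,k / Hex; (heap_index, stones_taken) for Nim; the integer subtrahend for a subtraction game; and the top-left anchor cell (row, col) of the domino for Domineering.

PV length from [..##/..##/##..]: 1 ply

ply 1, H at ..##/..##/##.. | H00=+1→####/..##/##..*; H10=+1→..##/####/##..; H22=-1→..##/..##/####
ply 2: ####/..##/##.. is terminal -1 (V); from ..##/..##/##.. depth 10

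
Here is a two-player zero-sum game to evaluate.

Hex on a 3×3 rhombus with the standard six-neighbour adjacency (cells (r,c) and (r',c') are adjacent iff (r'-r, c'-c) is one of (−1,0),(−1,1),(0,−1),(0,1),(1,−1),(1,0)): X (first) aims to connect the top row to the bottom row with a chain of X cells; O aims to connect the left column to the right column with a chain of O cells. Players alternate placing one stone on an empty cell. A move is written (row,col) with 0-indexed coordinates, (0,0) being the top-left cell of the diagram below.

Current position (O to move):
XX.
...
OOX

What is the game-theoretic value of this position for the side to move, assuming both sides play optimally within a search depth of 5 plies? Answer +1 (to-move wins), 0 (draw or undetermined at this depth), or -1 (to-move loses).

[XX./.../OOX] O move#1: (0,2):+1/XXO/.../OOX*, (1,0):-1/XX./O../OOX, (1,1):+1/XX./.O./OOX, (1,2):+1/XX./..O/OOX
[XXO/.../OOX] X move#2: (1,0):-1/XXO/X../OOX*, (1,1):-1/XXO/.X./OOX, (1,2):-1/XXO/..X/OOX
[XXO/X../OOX] O move#3: (1,1):+1/XXO/XO./OOX*, (1,2):+1/XXO/X.O/OOX
[XXO/XO./OOX] end (terminal -1, X#4); searched XX./.../OOX to 5

value(XX./.../OOX, O) = +1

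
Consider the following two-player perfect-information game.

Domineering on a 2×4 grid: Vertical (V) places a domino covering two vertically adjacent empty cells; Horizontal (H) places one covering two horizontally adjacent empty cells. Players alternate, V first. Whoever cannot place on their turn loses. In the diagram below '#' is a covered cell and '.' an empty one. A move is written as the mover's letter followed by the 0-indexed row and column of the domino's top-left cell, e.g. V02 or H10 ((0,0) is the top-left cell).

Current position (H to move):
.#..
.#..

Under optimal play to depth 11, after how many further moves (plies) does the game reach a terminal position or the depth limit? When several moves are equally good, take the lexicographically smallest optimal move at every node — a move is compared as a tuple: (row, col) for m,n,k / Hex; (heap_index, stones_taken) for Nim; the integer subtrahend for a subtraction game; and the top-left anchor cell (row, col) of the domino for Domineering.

PV length from [.#../.#..]: 3 plies

p1 H@[.#../.#..]: H02[.###/.#..]+1* H12[.#../.###]+1
p2 V@[.###/.#..]: V00[####/##..]-1*
p3 H@[####/##..]: H12[####/####]+1*
p4 V@[####/####] terminal -1; root [.#../.#..] d11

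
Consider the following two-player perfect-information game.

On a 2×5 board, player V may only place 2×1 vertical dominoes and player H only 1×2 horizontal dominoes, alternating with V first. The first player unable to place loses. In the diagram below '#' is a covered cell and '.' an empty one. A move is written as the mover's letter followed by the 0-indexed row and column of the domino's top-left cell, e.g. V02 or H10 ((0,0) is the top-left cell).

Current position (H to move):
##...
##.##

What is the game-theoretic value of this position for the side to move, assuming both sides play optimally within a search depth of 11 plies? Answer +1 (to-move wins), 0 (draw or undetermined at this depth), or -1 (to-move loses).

[##.../##.##] H move#1: H02:+1/####./##.##*, H03:-1/##.##/##.##
[####./##.##] end (terminal -1, V#2); searched ##.../##.## to 11

value(##.../##.##, H) = +1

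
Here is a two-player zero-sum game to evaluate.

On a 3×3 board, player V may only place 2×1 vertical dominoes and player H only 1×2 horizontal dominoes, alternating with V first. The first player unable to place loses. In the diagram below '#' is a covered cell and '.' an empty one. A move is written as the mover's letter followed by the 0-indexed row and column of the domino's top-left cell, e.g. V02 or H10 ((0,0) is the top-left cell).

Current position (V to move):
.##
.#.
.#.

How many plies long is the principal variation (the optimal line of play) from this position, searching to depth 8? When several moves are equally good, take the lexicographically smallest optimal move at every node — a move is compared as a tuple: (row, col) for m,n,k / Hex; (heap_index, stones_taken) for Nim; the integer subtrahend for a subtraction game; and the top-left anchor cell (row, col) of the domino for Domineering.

ply 1, V at .##/.#./.#. | V00=+1→###/##./.#.*; V10=+1→.##/##./##.; V12=+1→.##/.##/.##
ply 2: ###/##./.#. is terminal -1 (H); from .##/.#./.#. depth 8

PV length from [.##/.#./.#.]: 1 ply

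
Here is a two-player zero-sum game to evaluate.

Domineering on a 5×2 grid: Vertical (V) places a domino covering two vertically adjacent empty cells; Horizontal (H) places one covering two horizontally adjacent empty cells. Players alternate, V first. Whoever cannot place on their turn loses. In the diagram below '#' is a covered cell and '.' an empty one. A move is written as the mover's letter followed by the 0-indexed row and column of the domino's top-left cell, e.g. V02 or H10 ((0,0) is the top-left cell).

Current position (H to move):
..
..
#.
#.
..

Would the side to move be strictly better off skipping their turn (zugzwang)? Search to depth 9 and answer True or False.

zugzwang(../../#./#./.., H) = False

ply 1, H at ../../#./#./.. | H00=+1→##/../#./#./..*; H10=+1→../##/#./#./..; H40=-1→../../#./#./##
ply 2, V at ##/../#./#./.. | V11=-1→##/.#/##/#./..*; V21=-1→##/../##/##/..; V31=-1→##/../#./##/.#
ply 3, H at ##/.#/##/#./.. | H40=+1→##/.#/##/#./##*
ply 4: ##/.#/##/#./## is terminal -1 (V); from ../../#./#./.. depth 9
if H skipped the turn, V would face:
~ ply 1, V at ../../#./#./.. | V00=+1→#./#./#./#./..*; V01=+1→.#/.#/#./#./..; V11=+1→../.#/##/#./..; V21=-1→../../##/##/..; V31=-1→../../#./##/.#
~ ply 2, H at #./#./#./#./.. | H40=-1→#./#./#./#./##*
~ ply 3, V at #./#./#./#./## | V01=+1→##/##/#./#./##*; V11=+1→#./##/##/#./##; V21=+1→#./#./##/##/##
~ ply 4: ##/##/#./#./## is terminal -1 (H); from ../../#./#./.. depth 9
compare (H): move=+1 vs pass=-1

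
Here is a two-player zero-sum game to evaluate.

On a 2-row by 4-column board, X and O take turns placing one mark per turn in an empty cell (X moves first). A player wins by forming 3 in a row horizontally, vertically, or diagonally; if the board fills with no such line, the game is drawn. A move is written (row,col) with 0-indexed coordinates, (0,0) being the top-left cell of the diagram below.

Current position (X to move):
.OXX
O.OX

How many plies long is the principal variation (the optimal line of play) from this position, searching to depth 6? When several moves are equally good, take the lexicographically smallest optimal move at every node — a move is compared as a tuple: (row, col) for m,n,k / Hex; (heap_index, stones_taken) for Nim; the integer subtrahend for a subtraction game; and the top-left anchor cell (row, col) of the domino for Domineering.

PV length from [.OXX/O.OX]: 2 plies

p1 X@[.OXX/O.OX]: (0,0)[XOXX/O.OX]-1 (1,1)[.OXX/OXOX]+0*
p2 O@[.OXX/OXOX]: (0,0)[OOXX/OXOX]+0*
p3 X@[OOXX/OXOX] terminal +0; root [.OXX/O.OX] d6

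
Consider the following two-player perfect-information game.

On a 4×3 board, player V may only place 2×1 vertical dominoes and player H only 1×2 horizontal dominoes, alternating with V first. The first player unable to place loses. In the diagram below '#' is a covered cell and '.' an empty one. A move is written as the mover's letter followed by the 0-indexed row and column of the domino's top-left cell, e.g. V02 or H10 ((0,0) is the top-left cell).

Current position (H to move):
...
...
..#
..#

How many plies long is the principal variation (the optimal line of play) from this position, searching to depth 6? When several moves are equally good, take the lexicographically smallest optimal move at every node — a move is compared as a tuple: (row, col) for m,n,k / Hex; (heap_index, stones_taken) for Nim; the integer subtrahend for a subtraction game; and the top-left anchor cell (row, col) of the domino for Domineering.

PV length from [.../.../..#/..#]: 4 plies

ply 1, H at .../.../..#/..# | H00=-1→##./.../..#/..#*; H01=-1→.##/.../..#/..#; H10=-1→.../##./..#/..#; H11=-1→.../.##/..#/..#; H20=-1→.../.../###/..#; H30=-1→.../.../..#/###
ply 2, V at ##./.../..#/..# | V02=-1→###/..#/..#/..#; V10=+1→##./#../#.#/..#*; V11=+1→##./.#./.##/..#; V20=+1→##./.../#.#/#.#; V21=+1→##./.../.##/.##
ply 3, H at ##./#../#.#/..# | H11=-1→##./###/#.#/..#*; H30=-1→##./#../#.#/###
ply 4, V at ##./###/#.#/..# | V21=+1→##./###/###/.##*
ply 5: ##./###/###/.## is terminal -1 (H); from .../.../..#/..# depth 6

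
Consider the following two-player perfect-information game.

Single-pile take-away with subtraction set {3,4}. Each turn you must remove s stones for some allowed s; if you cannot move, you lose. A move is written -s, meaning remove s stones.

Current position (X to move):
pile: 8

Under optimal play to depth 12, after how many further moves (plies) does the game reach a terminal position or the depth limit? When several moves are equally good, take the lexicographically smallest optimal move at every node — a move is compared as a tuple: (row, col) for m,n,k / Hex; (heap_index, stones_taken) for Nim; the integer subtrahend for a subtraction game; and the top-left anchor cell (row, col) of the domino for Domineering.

PV length from [8]: 2 plies

[8] X move#1: -3:-1/5*, -4:-1/4
[5] O move#2: -3:+1/2*, -4:+1/1
[2] end (terminal -1, X#3); searched 8 to 12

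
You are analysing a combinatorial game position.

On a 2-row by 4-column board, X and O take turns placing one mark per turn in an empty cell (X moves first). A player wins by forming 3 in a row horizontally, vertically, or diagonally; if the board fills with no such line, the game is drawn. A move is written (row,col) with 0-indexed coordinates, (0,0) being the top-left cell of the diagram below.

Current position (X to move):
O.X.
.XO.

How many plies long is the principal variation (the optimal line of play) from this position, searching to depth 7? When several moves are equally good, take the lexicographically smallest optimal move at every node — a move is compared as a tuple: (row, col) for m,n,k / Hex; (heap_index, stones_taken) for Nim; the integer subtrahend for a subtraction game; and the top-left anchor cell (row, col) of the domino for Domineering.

ply 1, X at O.X./.XO. | (0,1)=+0→OXX./.XO.*; (0,3)=+0→O.XX/.XO.; (1,0)=+0→O.X./XXO.; (1,3)=+0→O.X./.XOX
ply 2, O at OXX./.XO. | (0,3)=+0→OXXO/.XO.*; (1,0)=-1→OXX./OXO.; (1,3)=-1→OXX./.XOO
ply 3, X at OXXO/.XO. | (1,0)=+0→OXXO/XXO.*; (1,3)=+0→OXXO/.XOX
ply 4, O at OXXO/XXO. | (1,3)=+0→OXXO/XXOO*
ply 5: OXXO/XXOO is terminal +0 (X); from O.X./.XO. depth 7

PV length from [O.X./.XO.]: 4 plies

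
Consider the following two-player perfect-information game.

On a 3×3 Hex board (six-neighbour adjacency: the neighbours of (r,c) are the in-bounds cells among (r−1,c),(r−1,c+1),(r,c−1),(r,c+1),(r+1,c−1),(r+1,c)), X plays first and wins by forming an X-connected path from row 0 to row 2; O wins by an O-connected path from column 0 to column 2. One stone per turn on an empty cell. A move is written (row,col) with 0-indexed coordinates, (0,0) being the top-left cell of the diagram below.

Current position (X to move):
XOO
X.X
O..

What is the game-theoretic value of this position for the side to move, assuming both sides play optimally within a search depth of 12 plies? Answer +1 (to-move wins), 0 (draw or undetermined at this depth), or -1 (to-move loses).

value(XOO/X.X/O.., X) = +1

ply 1, X at XOO/X.X/O.. | (1,1)=+1→XOO/XXX/O..*; (2,1)=-1→XOO/X.X/OX.; (2,2)=-1→XOO/X.X/O.X
ply 2, O at XOO/XXX/O.. | (2,1)=-1→XOO/XXX/OO.*; (2,2)=-1→XOO/XXX/O.O
ply 3, X at XOO/XXX/OO. | (2,2)=+1→XOO/XXX/OOX*
ply 4: XOO/XXX/OOX is terminal -1 (O); from XOO/X.X/O.. depth 12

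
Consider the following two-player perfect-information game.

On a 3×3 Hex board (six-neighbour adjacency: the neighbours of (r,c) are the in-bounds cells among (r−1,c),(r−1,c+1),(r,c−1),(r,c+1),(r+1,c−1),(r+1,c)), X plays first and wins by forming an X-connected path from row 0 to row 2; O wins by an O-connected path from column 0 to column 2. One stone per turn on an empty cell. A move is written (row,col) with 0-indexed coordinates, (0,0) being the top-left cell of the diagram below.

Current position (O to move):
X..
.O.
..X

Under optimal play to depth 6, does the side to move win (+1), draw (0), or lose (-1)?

ply 1, O at X../.O./..X | (0,1)=+1→XO./.O./..X*; (0,2)=+1→X.O/.O./..X; (1,0)=+1→X../OO./..X; (1,2)=+1→X../.OO/..X; (2,0)=+1→X../.O./O.X; (2,1)=+1→X../.O./.OX
ply 2, X at XO./.O./..X | (0,2)=-1→XOX/.O./..X*; (1,0)=-1→XO./XO./..X; (1,2)=-1→XO./.OX/..X; (2,0)=-1→XO./.O./X.X; (2,1)=-1→XO./.O./.XX
ply 3, O at XOX/.O./..X | (1,0)=-1→XOX/OO./..X; (1,2)=+1→XOX/.OO/..X*; (2,0)=-1→XOX/.O./O.X; (2,1)=-1→XOX/.O./.OX
ply 4, X at XOX/.OO/..X | (1,0)=-1→XOX/XOO/..X*; (2,0)=-1→XOX/.OO/X.X; (2,1)=-1→XOX/.OO/.XX
ply 5, O at XOX/XOO/..X | (2,0)=+1→XOX/XOO/O.X*; (2,1)=-1→XOX/XOO/.OX
ply 6: XOX/XOO/O.X is terminal -1 (X); from X../.O./..X depth 6

value(X../.O./..X, O) = +1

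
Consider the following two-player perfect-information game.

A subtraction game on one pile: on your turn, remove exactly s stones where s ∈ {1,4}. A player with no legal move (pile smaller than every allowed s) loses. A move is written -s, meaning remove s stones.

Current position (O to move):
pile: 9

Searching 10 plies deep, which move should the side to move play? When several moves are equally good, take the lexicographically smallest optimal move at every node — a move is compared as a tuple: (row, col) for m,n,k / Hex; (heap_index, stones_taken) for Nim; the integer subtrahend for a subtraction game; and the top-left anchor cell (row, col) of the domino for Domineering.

O's best at [9]: -4

p1 O@[9]: -1[8]-1 -4[5]+1*
p2 X@[5]: -1[4]-1* -4[1]-1
p3 O@[4]: -1[3]-1 -4[0]+1*
p4 X@[0] terminal -1; root [9] d10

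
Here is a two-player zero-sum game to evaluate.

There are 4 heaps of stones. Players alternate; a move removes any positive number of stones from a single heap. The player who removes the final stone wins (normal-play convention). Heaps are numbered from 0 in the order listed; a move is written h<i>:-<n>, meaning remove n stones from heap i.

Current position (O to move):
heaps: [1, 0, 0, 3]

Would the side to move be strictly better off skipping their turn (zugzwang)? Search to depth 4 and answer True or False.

zugzwang((1,0,0,3), O) = False

p1 O@[(1,0,0,3)]: h0:-1[(0,0,0,3)]-1 h3:-1[(1,0,0,2)]-1 h3:-2[(1,0,0,1)]+1* h3:-3[(1,0,0,0)]-1
p2 X@[(1,0,0,1)]: h0:-1[(0,0,0,1)]-1* h3:-1[(1,0,0,0)]-1
p3 O@[(0,0,0,1)]: h3:-1[(0,0,0,0)]+1*
p4 X@[(0,0,0,0)] terminal -1; root [(1,0,0,3)] d4
pass branch (X moves first from the same position):
  | p1 X@[(1,0,0,3)]: h0:-1[(0,0,0,3)]-1 h3:-1[(1,0,0,2)]-1 h3:-2[(1,0,0,1)]+1* h3:-3[(1,0,0,0)]-1
  | p2 O@[(1,0,0,1)]: h0:-1[(0,0,0,1)]-1* h3:-1[(1,0,0,0)]-1
  | p3 X@[(0,0,0,1)]: h3:-1[(0,0,0,0)]+1*
  | p4 O@[(0,0,0,0)] terminal -1; root [(1,0,0,3)] d4
O moving scores +1; O passing scores -1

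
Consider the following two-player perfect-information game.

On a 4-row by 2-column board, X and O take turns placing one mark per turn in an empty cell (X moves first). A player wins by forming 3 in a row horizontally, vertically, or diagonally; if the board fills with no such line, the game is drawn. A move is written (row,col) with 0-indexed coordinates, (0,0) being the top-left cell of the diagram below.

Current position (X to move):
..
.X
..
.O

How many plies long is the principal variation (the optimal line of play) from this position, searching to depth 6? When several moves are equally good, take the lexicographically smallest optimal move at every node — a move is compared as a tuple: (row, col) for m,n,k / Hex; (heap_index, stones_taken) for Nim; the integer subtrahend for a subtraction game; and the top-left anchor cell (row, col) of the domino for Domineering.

PV length from [../.X/../.O]: 6 plies

p1 X@[../.X/../.O]: (0,0)[X./.X/../.O]+0* (0,1)[.X/.X/../.O]+0 (1,0)[../XX/../.O]+0 (2,0)[../.X/X./.O]+0 (2,1)[../.X/.X/.O]+0 (3,0)[../.X/../XO]+0
p2 O@[X./.X/../.O]: (0,1)[XO/.X/../.O]+0* (1,0)[X./OX/../.O]+0 (2,0)[X./.X/O./.O]+0 (2,1)[X./.X/.O/.O]+0 (3,0)[X./.X/../OO]+0
p3 X@[XO/.X/../.O]: (1,0)[XO/XX/../.O]+0* (2,0)[XO/.X/X./.O]+0 (2,1)[XO/.X/.X/.O]+0 (3,0)[XO/.X/../XO]+0
p4 O@[XO/XX/../.O]: (2,0)[XO/XX/O./.O]+0* (2,1)[XO/XX/.O/.O]-1 (3,0)[XO/XX/../OO]-1
p5 X@[XO/XX/O./.O]: (2,1)[XO/XX/OX/.O]+0* (3,0)[XO/XX/O./XO]+0
p6 O@[XO/XX/OX/.O]: (3,0)[XO/XX/OX/OO]+0*
p7 X@[XO/XX/OX/OO] terminal +0; root [../.X/../.O] d6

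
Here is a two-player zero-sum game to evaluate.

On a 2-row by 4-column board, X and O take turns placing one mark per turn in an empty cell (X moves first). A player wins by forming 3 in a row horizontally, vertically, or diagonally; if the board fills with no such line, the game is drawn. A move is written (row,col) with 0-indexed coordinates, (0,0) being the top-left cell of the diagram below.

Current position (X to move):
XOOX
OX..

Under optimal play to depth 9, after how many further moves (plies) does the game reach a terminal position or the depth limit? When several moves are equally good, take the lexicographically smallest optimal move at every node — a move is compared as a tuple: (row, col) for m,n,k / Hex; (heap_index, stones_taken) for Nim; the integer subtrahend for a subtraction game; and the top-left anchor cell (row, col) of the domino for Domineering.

PV length from [XOOX/OX..]: 2 plies

ply 1, X at XOOX/OX.. | (1,2)=+0→XOOX/OXX.*; (1,3)=+0→XOOX/OX.X
ply 2, O at XOOX/OXX. | (1,3)=+0→XOOX/OXXO*
ply 3: XOOX/OXXO is terminal +0 (X); from XOOX/OX.. depth 9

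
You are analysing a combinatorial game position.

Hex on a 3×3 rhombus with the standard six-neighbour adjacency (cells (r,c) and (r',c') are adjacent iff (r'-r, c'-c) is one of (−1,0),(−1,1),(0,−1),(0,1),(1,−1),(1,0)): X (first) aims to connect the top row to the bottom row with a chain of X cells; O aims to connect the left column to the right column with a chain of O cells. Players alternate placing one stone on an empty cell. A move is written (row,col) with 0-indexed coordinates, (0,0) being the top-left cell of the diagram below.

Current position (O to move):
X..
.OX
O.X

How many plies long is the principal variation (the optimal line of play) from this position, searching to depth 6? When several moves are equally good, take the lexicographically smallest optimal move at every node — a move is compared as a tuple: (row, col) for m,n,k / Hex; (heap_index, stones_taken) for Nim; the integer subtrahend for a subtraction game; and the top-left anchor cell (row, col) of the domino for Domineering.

ply 1, O at X../.OX/O.X | (0,1)=-1→XO./.OX/O.X; (0,2)=+1→X.O/.OX/O.X*; (1,0)=-1→X../OOX/O.X; (2,1)=-1→X../.OX/OOX
ply 2: X.O/.OX/O.X is terminal -1 (X); from X../.OX/O.X depth 6

PV length from [X../.OX/O.X]: 1 ply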